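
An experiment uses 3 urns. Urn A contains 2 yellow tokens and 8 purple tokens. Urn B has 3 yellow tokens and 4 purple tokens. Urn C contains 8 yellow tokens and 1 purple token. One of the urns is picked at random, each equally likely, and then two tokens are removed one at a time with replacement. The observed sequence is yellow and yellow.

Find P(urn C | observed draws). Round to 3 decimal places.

0.779

For each hypothesis, P(data | H) works out to: P(data | urn A) = (2/10)(2/10) = 0.04; P(data | urn B) = (3/7)(3/7) = 0.18367; P(data | urn C) = (8/9)(8/9) = 0.79012.
The prior-weighted likelihoods are 1/3 · 0.04 = 0.013333, 1/3 · 0.18367 = 0.061224, 1/3 · 0.79012 = 0.26337; these sum to 0.33793.
Therefore the posterior P(urn C | data) = (0.26337) / (0.33793) = 0.77937.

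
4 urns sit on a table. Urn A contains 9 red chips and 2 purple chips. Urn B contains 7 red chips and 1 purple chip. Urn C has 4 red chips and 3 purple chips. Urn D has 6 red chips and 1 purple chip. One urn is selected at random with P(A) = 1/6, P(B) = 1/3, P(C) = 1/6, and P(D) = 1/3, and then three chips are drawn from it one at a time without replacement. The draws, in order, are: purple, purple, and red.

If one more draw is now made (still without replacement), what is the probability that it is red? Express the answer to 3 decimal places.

0.784

Under each hypothesis, the probability of the observed sequence is: P(data | urn A) = (2/11)(1/10)(9/9) = 1/55; P(data | urn B) = (1/8)(0/7) = 0; P(data | urn C) = (3/7)(2/6)(4/5) = 4/35; P(data | urn D) = (1/7)(0/6) = 0.
The prior-weighted likelihoods are 1/6 · 1/55 = 1/330, 1/3 · 0 = 0, 1/6 · 4/35 = 2/105, 1/3 · 0 = 0; with total 17/770.
Dividing through by the total gives posterior P(urn A | data) = 7/51, P(urn B | data) = 0, P(urn C | data) = 44/51, P(urn D | data) = 0.
Averaging over the posterior, P(red next | data) = (1)(7/51) + (3/4)(44/51) = 40/51.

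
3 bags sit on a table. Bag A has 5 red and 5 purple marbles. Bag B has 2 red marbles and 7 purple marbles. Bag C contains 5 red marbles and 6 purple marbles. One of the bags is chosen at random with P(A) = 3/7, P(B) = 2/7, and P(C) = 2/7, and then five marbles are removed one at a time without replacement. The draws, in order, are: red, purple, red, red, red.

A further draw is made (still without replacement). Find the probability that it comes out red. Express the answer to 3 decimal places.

0.190

The likelihood of the observed sequence under each hypothesis: P(data | bag A) = (5/10)(5/9)(4/8)(3/7)(2/6) = 0.019841; P(data | bag B) = (2/9)(7/8)(1/7)(0/6) = 0; P(data | bag C) = (5/11)(6/10)(4/9)(3/8)(2/7) = 0.012987.
Weighting by the prior gives 3/7 · 0.019841 = 0.0085034, 2/7 · 0 = 0, 2/7 · 0.012987 = 0.0037106; these sum to 0.012214.
Dividing through by the total gives posterior P(bag A | data) = 0.6962, P(bag B | data) = 0, P(bag C | data) = 0.3038.
The predictive probability is P(red next | data) = (1/5)(0.6962) + (1/6)(0.3038) = 0.18987.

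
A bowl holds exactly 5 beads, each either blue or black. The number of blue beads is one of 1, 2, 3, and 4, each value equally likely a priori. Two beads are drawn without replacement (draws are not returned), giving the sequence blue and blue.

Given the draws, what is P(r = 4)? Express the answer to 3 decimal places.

0.600

Under each hypothesis, the probability of the observed sequence is: P(data | r = 1) = (1/5)(0/4) = 0; P(data | r = 2) = (2/5)(1/4) = 1/10; P(data | r = 3) = (3/5)(2/4) = 3/10; P(data | r = 4) = (4/5)(3/4) = 3/5.
Weighting by the prior gives 1/4 · 0 = 0, 1/4 · 1/10 = 1/40, 1/4 · 3/10 = 3/40, 1/4 · 3/5 = 3/20; these sum to 1/4.
Hence P(r = 4 | data) = (3/20) / (1/4) = 3/5.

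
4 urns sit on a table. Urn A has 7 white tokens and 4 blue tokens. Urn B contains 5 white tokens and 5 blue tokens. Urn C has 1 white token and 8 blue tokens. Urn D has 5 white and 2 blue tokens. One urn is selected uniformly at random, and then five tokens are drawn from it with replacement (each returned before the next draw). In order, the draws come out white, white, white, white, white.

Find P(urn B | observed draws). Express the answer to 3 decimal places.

For each hypothesis, P(data | H) works out to: P(data | urn A) = (7/11)(7/11)(7/11)(7/11)(7/11) = 0.10436; P(data | urn B) = (5/10)(5/10)(5/10)(5/10)(5/10) = 0.03125; P(data | urn C) = (1/9)(1/9)(1/9)(1/9)(1/9) = 1.6935e-05; P(data | urn D) = (5/7)(5/7)(5/7)(5/7)(5/7) = 0.18593.
Multiplying each by its prior: 1/4 · 0.10436 = 0.02609, 1/4 · 0.03125 = 0.0078125, 1/4 · 1.6935e-05 = 4.2338e-06, 1/4 · 0.18593 = 0.046484; summing to 0.08039.
By Bayes' rule, P(urn B | data) = (0.0078125) / (0.08039) = 0.097183.

0.097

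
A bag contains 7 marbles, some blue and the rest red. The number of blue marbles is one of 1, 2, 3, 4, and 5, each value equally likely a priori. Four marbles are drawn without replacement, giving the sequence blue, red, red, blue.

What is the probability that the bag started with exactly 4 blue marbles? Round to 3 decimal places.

0.321

The likelihood of the observed sequence under each hypothesis: P(data | r = 1) = (1/7)(6/6)(5/5)(0/4) = 0; P(data | r = 2) = (2/7)(5/6)(4/5)(1/4) = 1/21; P(data | r = 3) = (3/7)(4/6)(3/5)(2/4) = 3/35; P(data | r = 4) = (4/7)(3/6)(2/5)(3/4) = 3/35; P(data | r = 5) = (5/7)(2/6)(1/5)(4/4) = 1/21.
Multiplying each by its prior: 1/5 · 0 = 0, 1/5 · 1/21 = 1/105, 1/5 · 3/35 = 3/175, 1/5 · 3/35 = 3/175, 1/5 · 1/21 = 1/105; summing to 4/75.
Hence P(r = 4 | data) = (3/175) / (4/75) = 9/28.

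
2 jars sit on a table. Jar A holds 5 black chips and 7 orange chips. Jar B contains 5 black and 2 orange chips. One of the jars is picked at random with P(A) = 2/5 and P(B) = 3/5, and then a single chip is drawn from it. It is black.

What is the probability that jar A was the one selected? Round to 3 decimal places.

0.280

For each hypothesis, P(data | H) works out to: P(data | jar A) = (5/12) = 5/12; P(data | jar B) = (5/7) = 5/7.
The prior-weighted likelihoods are 2/5 · 5/12 = 1/6, 3/5 · 5/7 = 3/7; these sum to 25/42.
Hence P(jar A | data) = (1/6) / (25/42) = 7/25.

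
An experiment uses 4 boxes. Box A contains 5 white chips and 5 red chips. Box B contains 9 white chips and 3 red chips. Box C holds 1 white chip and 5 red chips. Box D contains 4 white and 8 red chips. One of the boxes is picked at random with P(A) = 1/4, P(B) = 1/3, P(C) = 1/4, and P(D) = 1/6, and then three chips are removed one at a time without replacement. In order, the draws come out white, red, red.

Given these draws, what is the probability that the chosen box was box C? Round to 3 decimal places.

Under each hypothesis, the probability of the observed sequence is: P(data | box A) = (5/10)(5/9)(4/8) = 0.13889; P(data | box B) = (9/12)(3/11)(2/10) = 0.040909; P(data | box C) = (1/6)(5/5)(4/4) = 0.16667; P(data | box D) = (4/12)(8/11)(7/10) = 0.1697.
The prior-weighted likelihoods are 1/4 · 0.13889 = 0.034722, 1/3 · 0.040909 = 0.013636, 1/4 · 0.16667 = 0.041667, 1/6 · 0.1697 = 0.028283; with total 0.11831.
By Bayes' rule, P(box C | data) = (0.041667) / (0.11831) = 0.35219.

0.352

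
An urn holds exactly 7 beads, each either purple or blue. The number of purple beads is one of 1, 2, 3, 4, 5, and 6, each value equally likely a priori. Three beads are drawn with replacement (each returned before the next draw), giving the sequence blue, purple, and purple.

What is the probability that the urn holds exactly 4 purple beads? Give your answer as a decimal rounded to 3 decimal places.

Compute the likelihood of the observed sequence for each case: P(data | r = 1) = (6/7)(1/7)(1/7) = 0.017493; P(data | r = 2) = (5/7)(2/7)(2/7) = 0.058309; P(data | r = 3) = (4/7)(3/7)(3/7) = 0.10496; P(data | r = 4) = (3/7)(4/7)(4/7) = 0.13994; P(data | r = 5) = (2/7)(5/7)(5/7) = 0.14577; P(data | r = 6) = (1/7)(6/7)(6/7) = 0.10496.
The prior-weighted likelihoods are 1/6 · 0.017493 = 0.0029155, 1/6 · 0.058309 = 0.0097182, 1/6 · 0.10496 = 0.017493, 1/6 · 0.13994 = 0.023324, 1/6 · 0.14577 = 0.024295, 1/6 · 0.10496 = 0.017493; with total 0.095238.
Therefore the posterior P(r = 4 | data) = (0.023324) / (0.095238) = 0.2449.

0.245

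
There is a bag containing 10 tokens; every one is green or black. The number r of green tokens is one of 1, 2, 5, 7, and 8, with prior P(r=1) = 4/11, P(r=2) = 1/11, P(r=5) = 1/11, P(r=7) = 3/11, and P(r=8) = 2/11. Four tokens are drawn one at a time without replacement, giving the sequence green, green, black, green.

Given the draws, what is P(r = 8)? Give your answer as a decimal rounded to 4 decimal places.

For each hypothesis, P(data | H) works out to: P(data | r = 1) = (1/10)(0/9) = 0; P(data | r = 2) = (2/10)(1/9)(8/8)(0/7) = 0; P(data | r = 5) = (5/10)(4/9)(5/8)(3/7) = 0.059524; P(data | r = 7) = (7/10)(6/9)(3/8)(5/7) = 0.125; P(data | r = 8) = (8/10)(7/9)(2/8)(6/7) = 0.13333.
Multiplying each by its prior: 4/11 · 0 = 0, 1/11 · 0 = 0, 1/11 · 0.059524 = 0.0054113, 3/11 · 0.125 = 0.034091, 2/11 · 0.13333 = 0.024242; these sum to 0.063745.
Therefore the posterior P(r = 8 | data) = (0.024242) / (0.063745) = 0.38031.

0.3803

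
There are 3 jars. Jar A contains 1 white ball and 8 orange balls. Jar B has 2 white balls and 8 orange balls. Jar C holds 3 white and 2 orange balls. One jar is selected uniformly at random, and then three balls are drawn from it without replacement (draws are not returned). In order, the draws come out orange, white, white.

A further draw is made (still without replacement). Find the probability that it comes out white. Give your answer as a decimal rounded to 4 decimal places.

0.4500

Compute the likelihood of the observed sequence for each case: P(data | jar A) = (8/9)(1/8)(0/7) = 0; P(data | jar B) = (8/10)(2/9)(1/8) = 1/45; P(data | jar C) = (2/5)(3/4)(2/3) = 1/5.
The prior-weighted likelihoods are 1/3 · 0 = 0, 1/3 · 1/45 = 1/135, 1/3 · 1/5 = 1/15; summing to 2/27.
The posterior is then P(jar A | data) = 0, P(jar B | data) = 1/10, P(jar C | data) = 9/10.
So P(white next | data) = Σ P(white next | H) P(H | data) = (0)(1/10) + (1/2)(9/10) = 9/20.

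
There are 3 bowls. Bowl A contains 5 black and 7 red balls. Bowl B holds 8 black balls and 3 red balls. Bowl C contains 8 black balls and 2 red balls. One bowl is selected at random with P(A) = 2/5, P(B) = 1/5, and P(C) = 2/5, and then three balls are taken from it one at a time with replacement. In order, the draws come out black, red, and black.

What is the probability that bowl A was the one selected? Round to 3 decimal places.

The likelihood of the observed sequence under each hypothesis: P(data | bowl A) = (5/12)(7/12)(5/12) = 0.10127; P(data | bowl B) = (8/11)(3/11)(8/11) = 0.14425; P(data | bowl C) = (8/10)(2/10)(8/10) = 0.128.
The prior-weighted likelihoods are 2/5 · 0.10127 = 0.040509, 1/5 · 0.14425 = 0.02885, 2/5 · 0.128 = 0.0512; with total 0.12056.
Hence P(bowl A | data) = (0.040509) / (0.12056) = 0.33601.

0.336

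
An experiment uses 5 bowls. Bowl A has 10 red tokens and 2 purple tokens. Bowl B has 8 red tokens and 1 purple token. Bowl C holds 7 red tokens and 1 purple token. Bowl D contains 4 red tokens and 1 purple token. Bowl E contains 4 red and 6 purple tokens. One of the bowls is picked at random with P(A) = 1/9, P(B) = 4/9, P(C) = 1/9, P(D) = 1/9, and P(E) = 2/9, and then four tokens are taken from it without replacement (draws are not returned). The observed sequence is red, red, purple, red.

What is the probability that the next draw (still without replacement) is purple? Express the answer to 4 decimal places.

0.0662

The likelihood of the observed sequence under each hypothesis: P(data | bowl A) = (10/12)(9/11)(2/10)(8/9) = 0.12121; P(data | bowl B) = (8/9)(7/8)(1/7)(6/6) = 0.11111; P(data | bowl C) = (7/8)(6/7)(1/6)(5/5) = 0.125; P(data | bowl D) = (4/5)(3/4)(1/3)(2/2) = 0.2; P(data | bowl E) = (4/10)(3/9)(6/8)(2/7) = 0.028571.
Weighting by the prior gives 1/9 · 0.12121 = 0.013468, 4/9 · 0.11111 = 0.049383, 1/9 · 0.125 = 0.013889, 1/9 · 0.2 = 0.022222, 2/9 · 0.028571 = 0.0063492; summing to 0.10531.
Dividing through by the total gives posterior P(bowl A | data) = 0.12789, P(bowl B | data) = 0.46892, P(bowl C | data) = 0.13188, P(bowl D | data) = 0.21102, P(bowl E | data) = 0.06029.
The predictive probability is P(purple next | data) = (1/8)(0.12789) + (0)(0.46892) + (0)(0.13188) + (0)(0.21102) + (5/6)(0.06029) = 0.066228.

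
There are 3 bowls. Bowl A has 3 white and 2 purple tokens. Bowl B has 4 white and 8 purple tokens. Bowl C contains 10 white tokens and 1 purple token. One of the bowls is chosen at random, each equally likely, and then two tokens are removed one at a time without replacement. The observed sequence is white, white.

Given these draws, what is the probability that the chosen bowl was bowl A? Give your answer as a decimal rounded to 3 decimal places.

The likelihood of the observed sequence under each hypothesis: P(data | bowl A) = (3/5)(2/4) = 3/10; P(data | bowl B) = (4/12)(3/11) = 1/11; P(data | bowl C) = (10/11)(9/10) = 9/11.
Weighting by the prior gives 1/3 · 3/10 = 1/10, 1/3 · 1/11 = 1/33, 1/3 · 9/11 = 3/11; summing to 133/330.
Hence P(bowl A | data) = (1/10) / (133/330) = 33/133.

0.248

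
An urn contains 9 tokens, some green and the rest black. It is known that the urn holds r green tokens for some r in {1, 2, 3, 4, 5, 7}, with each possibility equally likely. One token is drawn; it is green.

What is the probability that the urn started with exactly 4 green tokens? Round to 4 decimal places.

0.1818

For each hypothesis, P(data | H) works out to: P(data | r = 1) = (1/9) = 1/9; P(data | r = 2) = (2/9) = 2/9; P(data | r = 3) = (3/9) = 1/3; P(data | r = 4) = (4/9) = 4/9; P(data | r = 5) = (5/9) = 5/9; P(data | r = 7) = (7/9) = 7/9.
The prior-weighted likelihoods are 1/6 · 1/9 = 1/54, 1/6 · 2/9 = 1/27, 1/6 · 1/3 = 1/18, 1/6 · 4/9 = 2/27, 1/6 · 5/9 = 5/54, 1/6 · 7/9 = 7/54; summing to 11/27.
Therefore the posterior P(r = 4 | data) = (2/27) / (11/27) = 2/11.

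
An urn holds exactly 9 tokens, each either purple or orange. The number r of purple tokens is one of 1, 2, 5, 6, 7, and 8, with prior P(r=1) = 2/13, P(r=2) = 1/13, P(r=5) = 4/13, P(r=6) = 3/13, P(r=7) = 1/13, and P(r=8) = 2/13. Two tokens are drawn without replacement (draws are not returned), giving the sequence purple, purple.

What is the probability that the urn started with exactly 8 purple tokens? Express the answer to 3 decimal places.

0.344

Compute the likelihood of the observed sequence for each case: P(data | r = 1) = (1/9)(0/8) = 0; P(data | r = 2) = (2/9)(1/8) = 1/36; P(data | r = 5) = (5/9)(4/8) = 5/18; P(data | r = 6) = (6/9)(5/8) = 5/12; P(data | r = 7) = (7/9)(6/8) = 7/12; P(data | r = 8) = (8/9)(7/8) = 7/9.
Weighting by the prior gives 2/13 · 0 = 0, 1/13 · 1/36 = 1/468, 4/13 · 5/18 = 10/117, 3/13 · 5/12 = 5/52, 1/13 · 7/12 = 7/156, 2/13 · 7/9 = 14/117; with total 163/468.
Hence P(r = 8 | data) = (14/117) / (163/468) = 56/163.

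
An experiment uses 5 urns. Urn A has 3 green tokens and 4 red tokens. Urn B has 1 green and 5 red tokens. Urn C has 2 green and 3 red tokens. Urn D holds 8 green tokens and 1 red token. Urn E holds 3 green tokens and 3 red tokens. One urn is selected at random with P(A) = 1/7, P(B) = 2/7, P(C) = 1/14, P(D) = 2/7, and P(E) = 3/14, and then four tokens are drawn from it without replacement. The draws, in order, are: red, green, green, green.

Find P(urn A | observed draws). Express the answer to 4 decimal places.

The likelihood of the observed sequence under each hypothesis: P(data | urn A) = (4/7)(3/6)(2/5)(1/4) = 0.028571; P(data | urn B) = (5/6)(1/5)(0/4) = 0; P(data | urn C) = (3/5)(2/4)(1/3)(0/2) = 0; P(data | urn D) = (1/9)(8/8)(7/7)(6/6) = 0.11111; P(data | urn E) = (3/6)(3/5)(2/4)(1/3) = 0.05.
Weighting by the prior gives 1/7 · 0.028571 = 0.0040816, 2/7 · 0 = 0, 1/14 · 0 = 0, 2/7 · 0.11111 = 0.031746, 3/14 · 0.05 = 0.010714; with total 0.046542.
By Bayes' rule, P(urn A | data) = (0.0040816) / (0.046542) = 0.087698.

0.0877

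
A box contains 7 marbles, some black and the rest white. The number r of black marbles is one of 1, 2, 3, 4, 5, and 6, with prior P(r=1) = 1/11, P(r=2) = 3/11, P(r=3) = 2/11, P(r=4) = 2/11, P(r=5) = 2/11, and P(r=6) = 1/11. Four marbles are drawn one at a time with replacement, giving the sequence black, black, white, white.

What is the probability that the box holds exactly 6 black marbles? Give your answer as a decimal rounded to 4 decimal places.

The likelihood of the observed sequence under each hypothesis: P(data | r = 1) = (1/7)(1/7)(6/7)(6/7) = 0.014994; P(data | r = 2) = (2/7)(2/7)(5/7)(5/7) = 0.041649; P(data | r = 3) = (3/7)(3/7)(4/7)(4/7) = 0.059975; P(data | r = 4) = (4/7)(4/7)(3/7)(3/7) = 0.059975; P(data | r = 5) = (5/7)(5/7)(2/7)(2/7) = 0.041649; P(data | r = 6) = (6/7)(6/7)(1/7)(1/7) = 0.014994.
Multiplying each by its prior: 1/11 · 0.014994 = 0.0013631, 3/11 · 0.041649 = 0.011359, 2/11 · 0.059975 = 0.010905, 2/11 · 0.059975 = 0.010905, 2/11 · 0.041649 = 0.0075726, 1/11 · 0.014994 = 0.0013631; these sum to 0.043467.
By Bayes' rule, P(r = 6 | data) = (0.0013631) / (0.043467) = 0.031359.

0.0314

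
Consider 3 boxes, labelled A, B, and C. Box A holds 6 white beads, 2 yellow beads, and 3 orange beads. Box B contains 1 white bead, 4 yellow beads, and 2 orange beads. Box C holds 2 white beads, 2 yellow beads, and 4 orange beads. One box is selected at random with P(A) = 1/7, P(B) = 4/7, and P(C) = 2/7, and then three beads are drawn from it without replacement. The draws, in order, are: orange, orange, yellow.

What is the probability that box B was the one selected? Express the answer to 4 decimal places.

0.4958

For each hypothesis, P(data | H) works out to: P(data | box A) = (3/11)(2/10)(2/9) = 0.012121; P(data | box B) = (2/7)(1/6)(4/5) = 0.038095; P(data | box C) = (4/8)(3/7)(2/6) = 0.071429.
The prior-weighted likelihoods are 1/7 · 0.012121 = 0.0017316, 4/7 · 0.038095 = 0.021769, 2/7 · 0.071429 = 0.020408; summing to 0.043908.
By Bayes' rule, P(box B | data) = (0.021769) / (0.043908) = 0.49577.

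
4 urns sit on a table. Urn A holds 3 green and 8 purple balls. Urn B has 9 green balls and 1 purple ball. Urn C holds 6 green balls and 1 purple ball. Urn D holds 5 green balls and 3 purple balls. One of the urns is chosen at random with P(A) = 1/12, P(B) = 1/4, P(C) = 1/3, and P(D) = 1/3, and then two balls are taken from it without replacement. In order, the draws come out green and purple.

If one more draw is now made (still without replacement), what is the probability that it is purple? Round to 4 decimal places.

0.2438

The likelihood of the observed sequence under each hypothesis: P(data | urn A) = (3/11)(8/10) = 0.21818; P(data | urn B) = (9/10)(1/9) = 0.1; P(data | urn C) = (6/7)(1/6) = 0.14286; P(data | urn D) = (5/8)(3/7) = 0.26786.
The prior-weighted likelihoods are 1/12 · 0.21818 = 0.018182, 1/4 · 0.1 = 0.025, 1/3 · 0.14286 = 0.047619, 1/3 · 0.26786 = 0.089286; summing to 0.18009.
The posterior is then P(urn A | data) = 0.10096, P(urn B | data) = 0.13882, P(urn C | data) = 0.26442, P(urn D | data) = 0.49579.
The predictive probability is P(purple next | data) = (7/9)(0.10096) + (0)(0.13882) + (0)(0.26442) + (1/3)(0.49579) = 0.24379.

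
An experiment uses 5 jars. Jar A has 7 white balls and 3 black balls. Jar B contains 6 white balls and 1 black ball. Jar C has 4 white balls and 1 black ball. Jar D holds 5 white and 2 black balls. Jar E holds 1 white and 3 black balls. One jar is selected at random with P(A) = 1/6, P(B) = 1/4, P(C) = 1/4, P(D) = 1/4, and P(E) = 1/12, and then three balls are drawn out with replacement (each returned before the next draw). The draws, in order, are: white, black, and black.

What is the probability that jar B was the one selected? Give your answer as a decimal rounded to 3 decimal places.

The likelihood of the observed sequence under each hypothesis: P(data | jar A) = (7/10)(3/10)(3/10) = 0.063; P(data | jar B) = (6/7)(1/7)(1/7) = 0.017493; P(data | jar C) = (4/5)(1/5)(1/5) = 0.032; P(data | jar D) = (5/7)(2/7)(2/7) = 0.058309; P(data | jar E) = (1/4)(3/4)(3/4) = 0.14062.
Weighting by the prior gives 1/6 · 0.063 = 0.0105, 1/4 · 0.017493 = 0.0043732, 1/4 · 0.032 = 0.008, 1/4 · 0.058309 = 0.014577, 1/12 · 0.14062 = 0.011719; these sum to 0.049169.
By Bayes' rule, P(jar B | data) = (0.0043732) / (0.049169) = 0.088941.

0.089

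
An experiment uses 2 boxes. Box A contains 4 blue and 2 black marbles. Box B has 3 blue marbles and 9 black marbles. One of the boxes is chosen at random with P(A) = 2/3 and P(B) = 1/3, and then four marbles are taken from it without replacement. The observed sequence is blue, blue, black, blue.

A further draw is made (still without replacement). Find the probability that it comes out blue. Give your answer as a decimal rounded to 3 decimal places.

Under each hypothesis, the probability of the observed sequence is: P(data | box A) = (4/6)(3/5)(2/4)(2/3) = 0.13333; P(data | box B) = (3/12)(2/11)(9/10)(1/9) = 0.0045455.
The prior-weighted likelihoods are 2/3 · 0.13333 = 0.088889, 1/3 · 0.0045455 = 0.0015152; summing to 0.090404.
The posterior is then P(box A | data) = 0.98324, P(box B | data) = 0.01676.
So P(blue next | data) = Σ P(blue next | H) P(H | data) = (1/2)(0.98324) + (0)(0.01676) = 0.49162.

0.492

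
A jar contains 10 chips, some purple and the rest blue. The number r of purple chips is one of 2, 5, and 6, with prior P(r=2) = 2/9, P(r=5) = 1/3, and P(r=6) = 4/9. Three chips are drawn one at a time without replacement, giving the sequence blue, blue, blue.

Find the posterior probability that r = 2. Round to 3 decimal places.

0.709

Under each hypothesis, the probability of the observed sequence is: P(data | r = 2) = (8/10)(7/9)(6/8) = 7/15; P(data | r = 5) = (5/10)(4/9)(3/8) = 1/12; P(data | r = 6) = (4/10)(3/9)(2/8) = 1/30.
Multiplying each by its prior: 2/9 · 7/15 = 14/135, 1/3 · 1/12 = 1/36, 4/9 · 1/30 = 2/135; summing to 79/540.
So P(r = 2 | data) = (14/135) / (79/540) = 56/79.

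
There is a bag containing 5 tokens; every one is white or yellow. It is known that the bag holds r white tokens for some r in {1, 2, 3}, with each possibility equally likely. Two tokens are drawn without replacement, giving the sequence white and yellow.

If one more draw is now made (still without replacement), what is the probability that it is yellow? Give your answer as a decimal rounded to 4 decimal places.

Under each hypothesis, the probability of the observed sequence is: P(data | r = 1) = (1/5)(4/4) = 1/5; P(data | r = 2) = (2/5)(3/4) = 3/10; P(data | r = 3) = (3/5)(2/4) = 3/10.
The prior-weighted likelihoods are 1/3 · 1/5 = 1/15, 1/3 · 3/10 = 1/10, 1/3 · 3/10 = 1/10; these sum to 4/15.
Normalising, the posterior is P(r = 1 | data) = 1/4, P(r = 2 | data) = 3/8, P(r = 3 | data) = 3/8.
So P(yellow next | data) = Σ P(yellow next | H) P(H | data) = (1)(1/4) + (2/3)(3/8) + (1/3)(3/8) = 5/8.

0.6250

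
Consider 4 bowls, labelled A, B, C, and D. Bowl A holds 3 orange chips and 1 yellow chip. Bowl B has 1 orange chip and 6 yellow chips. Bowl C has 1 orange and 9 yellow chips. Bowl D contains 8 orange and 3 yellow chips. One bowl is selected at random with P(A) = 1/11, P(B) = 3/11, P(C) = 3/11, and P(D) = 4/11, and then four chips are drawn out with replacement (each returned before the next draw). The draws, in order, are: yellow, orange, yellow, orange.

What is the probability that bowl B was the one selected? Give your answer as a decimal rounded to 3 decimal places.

0.172

Under each hypothesis, the probability of the observed sequence is: P(data | bowl A) = (1/4)(3/4)(1/4)(3/4) = 0.035156; P(data | bowl B) = (6/7)(1/7)(6/7)(1/7) = 0.014994; P(data | bowl C) = (9/10)(1/10)(9/10)(1/10) = 0.0081; P(data | bowl D) = (3/11)(8/11)(3/11)(8/11) = 0.039342.
Multiplying each by its prior: 1/11 · 0.035156 = 0.003196, 3/11 · 0.014994 = 0.0040892, 3/11 · 0.0081 = 0.0022091, 4/11 · 0.039342 = 0.014306; with total 0.0238.
By Bayes' rule, P(bowl B | data) = (0.0040892) / (0.0238) = 0.17181.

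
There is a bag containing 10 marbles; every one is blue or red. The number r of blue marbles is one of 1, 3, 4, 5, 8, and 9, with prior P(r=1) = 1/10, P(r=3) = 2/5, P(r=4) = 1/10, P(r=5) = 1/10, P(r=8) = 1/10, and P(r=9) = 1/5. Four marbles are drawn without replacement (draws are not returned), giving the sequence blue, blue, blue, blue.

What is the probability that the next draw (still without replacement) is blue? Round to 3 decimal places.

0.785

Under each hypothesis, the probability of the observed sequence is: P(data | r = 1) = (1/10)(0/9) = 0; P(data | r = 3) = (3/10)(2/9)(1/8)(0/7) = 0; P(data | r = 4) = (4/10)(3/9)(2/8)(1/7) = 0.0047619; P(data | r = 5) = (5/10)(4/9)(3/8)(2/7) = 0.02381; P(data | r = 8) = (8/10)(7/9)(6/8)(5/7) = 0.33333; P(data | r = 9) = (9/10)(8/9)(7/8)(6/7) = 0.6.
The prior-weighted likelihoods are 1/10 · 0 = 0, 2/5 · 0 = 0, 1/10 · 0.0047619 = 0.00047619, 1/10 · 0.02381 = 0.002381, 1/10 · 0.33333 = 0.033333, 1/5 · 0.6 = 0.12; summing to 0.15619.
The posterior is then P(r = 1 | data) = 0, P(r = 3 | data) = 0, P(r = 4 | data) = 0.0030488, P(r = 5 | data) = 0.015244, P(r = 8 | data) = 0.21341, P(r = 9 | data) = 0.76829.
So P(blue next | data) = Σ P(blue next | H) P(H | data) = (0)(0.0030488) + (1/6)(0.015244) + (2/3)(0.21341) + (5/6)(0.76829) = 0.78506.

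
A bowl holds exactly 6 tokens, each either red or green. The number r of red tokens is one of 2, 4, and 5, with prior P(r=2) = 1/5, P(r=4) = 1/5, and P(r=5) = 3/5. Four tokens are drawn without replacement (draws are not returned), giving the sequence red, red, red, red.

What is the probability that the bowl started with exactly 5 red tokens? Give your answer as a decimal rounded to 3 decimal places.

0.938

For each hypothesis, P(data | H) works out to: P(data | r = 2) = (2/6)(1/5)(0/4) = 0; P(data | r = 4) = (4/6)(3/5)(2/4)(1/3) = 1/15; P(data | r = 5) = (5/6)(4/5)(3/4)(2/3) = 1/3.
Weighting by the prior gives 1/5 · 0 = 0, 1/5 · 1/15 = 1/75, 3/5 · 1/3 = 1/5; these sum to 16/75.
Therefore the posterior P(r = 5 | data) = (1/5) / (16/75) = 15/16.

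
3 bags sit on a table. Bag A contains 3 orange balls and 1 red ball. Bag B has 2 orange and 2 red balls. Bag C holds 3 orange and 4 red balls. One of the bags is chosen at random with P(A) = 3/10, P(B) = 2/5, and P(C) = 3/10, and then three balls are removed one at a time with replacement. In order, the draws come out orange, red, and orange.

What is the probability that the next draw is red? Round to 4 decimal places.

0.4329

For each hypothesis, P(data | H) works out to: P(data | bag A) = (3/4)(1/4)(3/4) = 0.14062; P(data | bag B) = (2/4)(2/4)(2/4) = 0.125; P(data | bag C) = (3/7)(4/7)(3/7) = 0.10496.
The prior-weighted likelihoods are 3/10 · 0.14062 = 0.042188, 2/5 · 0.125 = 0.05, 3/10 · 0.10496 = 0.031487; summing to 0.12367.
The posterior is then P(bag A | data) = 0.34112, P(bag B | data) = 0.40429, P(bag C | data) = 0.2546.
Averaging over the posterior, P(red next | data) = (1/4)(0.34112) + (1/2)(0.40429) + (4/7)(0.2546) = 0.43291.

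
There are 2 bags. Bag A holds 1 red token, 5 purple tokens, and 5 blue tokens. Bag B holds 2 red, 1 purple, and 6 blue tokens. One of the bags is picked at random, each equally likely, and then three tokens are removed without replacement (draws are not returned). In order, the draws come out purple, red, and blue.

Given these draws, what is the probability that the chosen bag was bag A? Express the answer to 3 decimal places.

Compute the likelihood of the observed sequence for each case: P(data | bag A) = (5/11)(1/10)(5/9) = 5/198; P(data | bag B) = (1/9)(2/8)(6/7) = 1/42.
The prior-weighted likelihoods are 1/2 · 5/198 = 5/396, 1/2 · 1/42 = 1/84; these sum to 17/693.
So P(bag A | data) = (5/396) / (17/693) = 35/68.

0.515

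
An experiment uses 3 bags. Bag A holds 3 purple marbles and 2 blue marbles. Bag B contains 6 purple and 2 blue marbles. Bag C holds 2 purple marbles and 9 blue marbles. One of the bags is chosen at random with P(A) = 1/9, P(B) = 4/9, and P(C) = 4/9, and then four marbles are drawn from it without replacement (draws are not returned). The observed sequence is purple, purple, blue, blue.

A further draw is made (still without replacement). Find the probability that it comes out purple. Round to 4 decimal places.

0.7695

Compute the likelihood of the observed sequence for each case: P(data | bag A) = (3/5)(2/4)(2/3)(1/2) = 1/10; P(data | bag B) = (6/8)(5/7)(2/6)(1/5) = 1/28; P(data | bag C) = (2/11)(1/10)(9/9)(8/8) = 1/55.
Multiplying each by its prior: 1/9 · 1/10 = 1/90, 4/9 · 1/28 = 1/63, 4/9 · 1/55 = 4/495; with total 27/770.
Dividing through by the total gives posterior P(bag A | data) = 77/243, P(bag B | data) = 110/243, P(bag C | data) = 56/243.
Averaging over the posterior, P(purple next | data) = (1)(77/243) + (1)(110/243) + (0)(56/243) = 187/243.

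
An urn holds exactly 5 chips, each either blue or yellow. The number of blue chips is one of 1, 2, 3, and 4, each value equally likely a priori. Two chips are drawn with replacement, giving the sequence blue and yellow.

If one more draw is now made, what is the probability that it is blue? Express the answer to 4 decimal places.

Compute the likelihood of the observed sequence for each case: P(data | r = 1) = (1/5)(4/5) = 4/25; P(data | r = 2) = (2/5)(3/5) = 6/25; P(data | r = 3) = (3/5)(2/5) = 6/25; P(data | r = 4) = (4/5)(1/5) = 4/25.
Weighting by the prior gives 1/4 · 4/25 = 1/25, 1/4 · 6/25 = 3/50, 1/4 · 6/25 = 3/50, 1/4 · 4/25 = 1/25; with total 1/5.
Normalising, the posterior is P(r = 1 | data) = 1/5, P(r = 2 | data) = 3/10, P(r = 3 | data) = 3/10, P(r = 4 | data) = 1/5.
The predictive probability is P(blue next | data) = (1/5)(1/5) + (2/5)(3/10) + (3/5)(3/10) + (4/5)(1/5) = 1/2.

0.5000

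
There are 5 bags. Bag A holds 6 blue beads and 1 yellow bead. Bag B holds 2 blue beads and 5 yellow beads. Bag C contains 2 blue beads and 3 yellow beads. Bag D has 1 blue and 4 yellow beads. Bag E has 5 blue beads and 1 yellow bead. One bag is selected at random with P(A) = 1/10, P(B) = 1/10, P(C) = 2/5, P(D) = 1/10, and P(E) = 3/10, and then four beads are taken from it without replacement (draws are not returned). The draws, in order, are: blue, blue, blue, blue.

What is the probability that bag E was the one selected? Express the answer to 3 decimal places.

The likelihood of the observed sequence under each hypothesis: P(data | bag A) = (6/7)(5/6)(4/5)(3/4) = 3/7; P(data | bag B) = (2/7)(1/6)(0/5) = 0; P(data | bag C) = (2/5)(1/4)(0/3) = 0; P(data | bag D) = (1/5)(0/4) = 0; P(data | bag E) = (5/6)(4/5)(3/4)(2/3) = 1/3.
Multiplying each by its prior: 1/10 · 3/7 = 3/70, 1/10 · 0 = 0, 2/5 · 0 = 0, 1/10 · 0 = 0, 3/10 · 1/3 = 1/10; these sum to 1/7.
Therefore the posterior P(bag E | data) = (1/10) / (1/7) = 7/10.

0.700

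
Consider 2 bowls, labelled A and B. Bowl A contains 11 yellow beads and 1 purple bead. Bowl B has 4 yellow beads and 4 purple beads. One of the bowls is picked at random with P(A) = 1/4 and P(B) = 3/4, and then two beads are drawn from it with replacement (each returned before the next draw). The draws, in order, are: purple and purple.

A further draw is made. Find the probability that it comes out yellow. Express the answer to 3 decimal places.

0.504

For each hypothesis, P(data | H) works out to: P(data | bowl A) = (1/12)(1/12) = 1/144; P(data | bowl B) = (4/8)(4/8) = 1/4.
Weighting by the prior gives 1/4 · 1/144 = 1/576, 3/4 · 1/4 = 3/16; summing to 109/576.
Normalising, the posterior is P(bowl A | data) = 0.0091743, P(bowl B | data) = 0.99083.
So P(yellow next | data) = Σ P(yellow next | H) P(H | data) = (11/12)(0.0091743) + (1/2)(0.99083) = 0.50382.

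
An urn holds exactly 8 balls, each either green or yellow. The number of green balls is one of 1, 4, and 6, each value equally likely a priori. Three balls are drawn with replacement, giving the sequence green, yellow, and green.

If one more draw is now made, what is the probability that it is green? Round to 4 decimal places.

For each hypothesis, P(data | H) works out to: P(data | r = 1) = (1/8)(7/8)(1/8) = 0.013672; P(data | r = 4) = (4/8)(4/8)(4/8) = 0.125; P(data | r = 6) = (6/8)(2/8)(6/8) = 0.14062.
The prior-weighted likelihoods are 1/3 · 0.013672 = 0.0045573, 1/3 · 0.125 = 0.041667, 1/3 · 0.14062 = 0.046875; with total 0.093099.
Normalising, the posterior is P(r = 1 | data) = 0.048951, P(r = 4 | data) = 0.44755, P(r = 6 | data) = 0.5035.
Averaging over the posterior, P(green next | data) = (1/8)(0.048951) + (1/2)(0.44755) + (3/4)(0.5035) = 0.60752.

0.6075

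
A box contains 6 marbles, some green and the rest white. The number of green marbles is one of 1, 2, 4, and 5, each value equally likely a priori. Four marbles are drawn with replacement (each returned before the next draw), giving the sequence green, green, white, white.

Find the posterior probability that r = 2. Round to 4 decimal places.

0.3596

For each hypothesis, P(data | H) works out to: P(data | r = 1) = (1/6)(1/6)(5/6)(5/6) = 0.01929; P(data | r = 2) = (2/6)(2/6)(4/6)(4/6) = 0.049383; P(data | r = 4) = (4/6)(4/6)(2/6)(2/6) = 0.049383; P(data | r = 5) = (5/6)(5/6)(1/6)(1/6) = 0.01929.
Weighting by the prior gives 1/4 · 0.01929 = 0.0048225, 1/4 · 0.049383 = 0.012346, 1/4 · 0.049383 = 0.012346, 1/4 · 0.01929 = 0.0048225; summing to 0.034336.
By Bayes' rule, P(r = 2 | data) = (0.012346) / (0.034336) = 0.35955.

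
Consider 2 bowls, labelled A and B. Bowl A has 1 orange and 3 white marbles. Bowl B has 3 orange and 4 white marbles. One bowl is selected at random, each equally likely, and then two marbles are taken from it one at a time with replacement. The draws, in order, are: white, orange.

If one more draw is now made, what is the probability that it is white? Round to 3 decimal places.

0.649

Compute the likelihood of the observed sequence for each case: P(data | bowl A) = (3/4)(1/4) = 0.1875; P(data | bowl B) = (4/7)(3/7) = 0.2449.
The prior-weighted likelihoods are 1/2 · 0.1875 = 0.09375, 1/2 · 0.2449 = 0.12245; with total 0.2162.
Normalising, the posterior is P(bowl A | data) = 0.43363, P(bowl B | data) = 0.56637.
Averaging over the posterior, P(white next | data) = (3/4)(0.43363) + (4/7)(0.56637) = 0.64886.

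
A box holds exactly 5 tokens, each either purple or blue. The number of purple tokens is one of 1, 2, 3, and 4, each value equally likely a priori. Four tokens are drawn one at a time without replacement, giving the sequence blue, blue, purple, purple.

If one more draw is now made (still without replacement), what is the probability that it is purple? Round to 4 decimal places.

The likelihood of the observed sequence under each hypothesis: P(data | r = 1) = (4/5)(3/4)(1/3)(0/2) = 0; P(data | r = 2) = (3/5)(2/4)(2/3)(1/2) = 1/10; P(data | r = 3) = (2/5)(1/4)(3/3)(2/2) = 1/10; P(data | r = 4) = (1/5)(0/4) = 0.
Multiplying each by its prior: 1/4 · 0 = 0, 1/4 · 1/10 = 1/40, 1/4 · 1/10 = 1/40, 1/4 · 0 = 0; these sum to 1/20.
Dividing through by the total gives posterior P(r = 1 | data) = 0, P(r = 2 | data) = 1/2, P(r = 3 | data) = 1/2, P(r = 4 | data) = 0.
Averaging over the posterior, P(purple next | data) = (0)(1/2) + (1)(1/2) = 1/2.

0.5000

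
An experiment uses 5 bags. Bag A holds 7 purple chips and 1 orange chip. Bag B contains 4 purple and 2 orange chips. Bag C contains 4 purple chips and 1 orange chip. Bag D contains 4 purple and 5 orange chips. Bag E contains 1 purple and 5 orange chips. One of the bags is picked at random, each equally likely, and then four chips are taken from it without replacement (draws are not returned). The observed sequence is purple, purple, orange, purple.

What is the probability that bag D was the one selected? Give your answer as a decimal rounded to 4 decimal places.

Compute the likelihood of the observed sequence for each case: P(data | bag A) = (7/8)(6/7)(1/6)(5/5) = 0.125; P(data | bag B) = (4/6)(3/5)(2/4)(2/3) = 0.13333; P(data | bag C) = (4/5)(3/4)(1/3)(2/2) = 0.2; P(data | bag D) = (4/9)(3/8)(5/7)(2/6) = 0.039683; P(data | bag E) = (1/6)(0/5) = 0.
Multiplying each by its prior: 1/5 · 0.125 = 0.025, 1/5 · 0.13333 = 0.026667, 1/5 · 0.2 = 0.04, 1/5 · 0.039683 = 0.0079365, 1/5 · 0 = 0; with total 0.099603.
So P(bag D | data) = (0.0079365) / (0.099603) = 0.079681.

0.0797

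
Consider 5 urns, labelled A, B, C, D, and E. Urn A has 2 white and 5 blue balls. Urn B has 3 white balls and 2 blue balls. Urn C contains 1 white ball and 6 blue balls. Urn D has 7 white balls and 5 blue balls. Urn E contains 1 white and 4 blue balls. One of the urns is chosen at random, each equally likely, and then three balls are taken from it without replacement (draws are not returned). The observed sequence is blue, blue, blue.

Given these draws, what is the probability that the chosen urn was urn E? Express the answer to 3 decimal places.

0.307

For each hypothesis, P(data | H) works out to: P(data | urn A) = (5/7)(4/6)(3/5) = 0.28571; P(data | urn B) = (2/5)(1/4)(0/3) = 0; P(data | urn C) = (6/7)(5/6)(4/5) = 0.57143; P(data | urn D) = (5/12)(4/11)(3/10) = 0.045455; P(data | urn E) = (4/5)(3/4)(2/3) = 0.4.
Multiplying each by its prior: 1/5 · 0.28571 = 0.057143, 1/5 · 0 = 0, 1/5 · 0.57143 = 0.11429, 1/5 · 0.045455 = 0.0090909, 1/5 · 0.4 = 0.08; with total 0.26052.
By Bayes' rule, P(urn E | data) = (0.08) / (0.26052) = 0.30708.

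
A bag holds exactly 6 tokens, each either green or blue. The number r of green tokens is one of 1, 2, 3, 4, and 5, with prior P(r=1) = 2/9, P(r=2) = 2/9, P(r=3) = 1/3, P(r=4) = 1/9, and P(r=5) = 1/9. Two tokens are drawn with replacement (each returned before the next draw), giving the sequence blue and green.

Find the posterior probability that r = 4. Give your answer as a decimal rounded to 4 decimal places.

0.1212

Compute the likelihood of the observed sequence for each case: P(data | r = 1) = (5/6)(1/6) = 5/36; P(data | r = 2) = (4/6)(2/6) = 2/9; P(data | r = 3) = (3/6)(3/6) = 1/4; P(data | r = 4) = (2/6)(4/6) = 2/9; P(data | r = 5) = (1/6)(5/6) = 5/36.
Multiplying each by its prior: 2/9 · 5/36 = 5/162, 2/9 · 2/9 = 4/81, 1/3 · 1/4 = 1/12, 1/9 · 2/9 = 2/81, 1/9 · 5/36 = 5/324; these sum to 11/54.
So P(r = 4 | data) = (2/81) / (11/54) = 4/33.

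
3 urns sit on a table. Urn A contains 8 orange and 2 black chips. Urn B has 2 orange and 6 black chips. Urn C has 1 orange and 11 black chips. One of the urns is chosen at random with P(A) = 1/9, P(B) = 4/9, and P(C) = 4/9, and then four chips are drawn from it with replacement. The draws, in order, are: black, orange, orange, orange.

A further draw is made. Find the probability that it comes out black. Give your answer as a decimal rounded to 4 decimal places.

For each hypothesis, P(data | H) works out to: P(data | urn A) = (2/10)(8/10)(8/10)(8/10) = 0.1024; P(data | urn B) = (6/8)(2/8)(2/8)(2/8) = 0.011719; P(data | urn C) = (11/12)(1/12)(1/12)(1/12) = 0.00053048.
The prior-weighted likelihoods are 1/9 · 0.1024 = 0.011378, 4/9 · 0.011719 = 0.0052083, 4/9 · 0.00053048 = 0.00023577; summing to 0.016822.
The posterior is then P(urn A | data) = 0.67637, P(urn B | data) = 0.30962, P(urn C | data) = 0.014016.
The predictive probability is P(black next | data) = (1/5)(0.67637) + (3/4)(0.30962) + (11/12)(0.014016) = 0.38033.

0.3803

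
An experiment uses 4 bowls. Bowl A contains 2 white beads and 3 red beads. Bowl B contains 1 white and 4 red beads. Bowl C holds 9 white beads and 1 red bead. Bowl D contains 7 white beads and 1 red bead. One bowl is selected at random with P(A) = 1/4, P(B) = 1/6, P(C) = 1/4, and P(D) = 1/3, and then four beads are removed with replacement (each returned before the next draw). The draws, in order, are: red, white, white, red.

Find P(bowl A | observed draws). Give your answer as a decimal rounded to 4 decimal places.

0.5835

The likelihood of the observed sequence under each hypothesis: P(data | bowl A) = (3/5)(2/5)(2/5)(3/5) = 0.0576; P(data | bowl B) = (4/5)(1/5)(1/5)(4/5) = 0.0256; P(data | bowl C) = (1/10)(9/10)(9/10)(1/10) = 0.0081; P(data | bowl D) = (1/8)(7/8)(7/8)(1/8) = 0.011963.
The prior-weighted likelihoods are 1/4 · 0.0576 = 0.0144, 1/6 · 0.0256 = 0.0042667, 1/4 · 0.0081 = 0.002025, 1/3 · 0.011963 = 0.0039876; these sum to 0.024679.
So P(bowl A | data) = (0.0144) / (0.024679) = 0.58349.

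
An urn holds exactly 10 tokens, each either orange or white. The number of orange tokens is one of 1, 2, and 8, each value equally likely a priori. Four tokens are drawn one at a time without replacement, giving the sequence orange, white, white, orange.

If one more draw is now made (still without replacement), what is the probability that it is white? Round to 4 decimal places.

0.5000

Compute the likelihood of the observed sequence for each case: P(data | r = 1) = (1/10)(9/9)(8/8)(0/7) = 0; P(data | r = 2) = (2/10)(8/9)(7/8)(1/7) = 1/45; P(data | r = 8) = (8/10)(2/9)(1/8)(7/7) = 1/45.
Multiplying each by its prior: 1/3 · 0 = 0, 1/3 · 1/45 = 1/135, 1/3 · 1/45 = 1/135; these sum to 2/135.
Normalising, the posterior is P(r = 1 | data) = 0, P(r = 2 | data) = 1/2, P(r = 8 | data) = 1/2.
Averaging over the posterior, P(white next | data) = (1)(1/2) + (0)(1/2) = 1/2.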